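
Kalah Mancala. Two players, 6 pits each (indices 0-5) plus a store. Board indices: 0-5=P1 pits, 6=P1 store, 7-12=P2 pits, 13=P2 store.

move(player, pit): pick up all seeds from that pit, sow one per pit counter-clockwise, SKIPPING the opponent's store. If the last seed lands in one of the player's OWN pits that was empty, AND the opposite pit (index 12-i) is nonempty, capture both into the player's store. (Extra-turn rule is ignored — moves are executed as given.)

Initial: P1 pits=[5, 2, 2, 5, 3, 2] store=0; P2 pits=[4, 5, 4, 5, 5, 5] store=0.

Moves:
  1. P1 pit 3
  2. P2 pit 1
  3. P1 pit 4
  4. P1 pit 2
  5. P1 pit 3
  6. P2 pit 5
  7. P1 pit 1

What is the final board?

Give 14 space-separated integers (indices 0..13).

Answer: 7 0 2 2 3 4 4 6 0 5 6 6 0 2

Derivation:
Move 1: P1 pit3 -> P1=[5,2,2,0,4,3](1) P2=[5,6,4,5,5,5](0)
Move 2: P2 pit1 -> P1=[6,2,2,0,4,3](1) P2=[5,0,5,6,6,6](1)
Move 3: P1 pit4 -> P1=[6,2,2,0,0,4](2) P2=[6,1,5,6,6,6](1)
Move 4: P1 pit2 -> P1=[6,2,0,1,0,4](4) P2=[6,0,5,6,6,6](1)
Move 5: P1 pit3 -> P1=[6,2,0,0,1,4](4) P2=[6,0,5,6,6,6](1)
Move 6: P2 pit5 -> P1=[7,3,1,1,2,4](4) P2=[6,0,5,6,6,0](2)
Move 7: P1 pit1 -> P1=[7,0,2,2,3,4](4) P2=[6,0,5,6,6,0](2)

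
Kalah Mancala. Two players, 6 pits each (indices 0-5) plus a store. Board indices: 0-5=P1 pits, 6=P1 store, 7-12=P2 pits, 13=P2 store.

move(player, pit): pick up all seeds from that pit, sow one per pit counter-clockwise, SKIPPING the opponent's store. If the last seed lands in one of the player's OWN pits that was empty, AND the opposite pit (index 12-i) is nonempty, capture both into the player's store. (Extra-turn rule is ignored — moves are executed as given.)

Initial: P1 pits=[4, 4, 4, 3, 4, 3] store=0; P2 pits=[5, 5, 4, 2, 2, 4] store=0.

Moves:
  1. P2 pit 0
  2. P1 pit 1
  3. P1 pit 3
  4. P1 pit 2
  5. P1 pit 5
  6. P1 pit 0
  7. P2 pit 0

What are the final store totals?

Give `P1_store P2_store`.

Answer: 3 0

Derivation:
Move 1: P2 pit0 -> P1=[4,4,4,3,4,3](0) P2=[0,6,5,3,3,5](0)
Move 2: P1 pit1 -> P1=[4,0,5,4,5,4](0) P2=[0,6,5,3,3,5](0)
Move 3: P1 pit3 -> P1=[4,0,5,0,6,5](1) P2=[1,6,5,3,3,5](0)
Move 4: P1 pit2 -> P1=[4,0,0,1,7,6](2) P2=[2,6,5,3,3,5](0)
Move 5: P1 pit5 -> P1=[4,0,0,1,7,0](3) P2=[3,7,6,4,4,5](0)
Move 6: P1 pit0 -> P1=[0,1,1,2,8,0](3) P2=[3,7,6,4,4,5](0)
Move 7: P2 pit0 -> P1=[0,1,1,2,8,0](3) P2=[0,8,7,5,4,5](0)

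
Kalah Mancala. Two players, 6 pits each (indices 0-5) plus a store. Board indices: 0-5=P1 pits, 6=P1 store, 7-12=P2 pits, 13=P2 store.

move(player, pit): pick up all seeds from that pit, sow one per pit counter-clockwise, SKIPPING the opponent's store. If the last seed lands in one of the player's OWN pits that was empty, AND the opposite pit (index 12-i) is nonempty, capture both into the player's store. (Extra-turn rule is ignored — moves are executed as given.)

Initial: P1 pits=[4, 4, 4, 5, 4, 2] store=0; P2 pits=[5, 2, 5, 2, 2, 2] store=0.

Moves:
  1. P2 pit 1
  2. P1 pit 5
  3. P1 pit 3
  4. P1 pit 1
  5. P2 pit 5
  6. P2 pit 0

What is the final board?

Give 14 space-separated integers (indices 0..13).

Answer: 6 0 5 1 6 2 2 0 2 7 4 3 1 2

Derivation:
Move 1: P2 pit1 -> P1=[4,4,4,5,4,2](0) P2=[5,0,6,3,2,2](0)
Move 2: P1 pit5 -> P1=[4,4,4,5,4,0](1) P2=[6,0,6,3,2,2](0)
Move 3: P1 pit3 -> P1=[4,4,4,0,5,1](2) P2=[7,1,6,3,2,2](0)
Move 4: P1 pit1 -> P1=[4,0,5,1,6,2](2) P2=[7,1,6,3,2,2](0)
Move 5: P2 pit5 -> P1=[5,0,5,1,6,2](2) P2=[7,1,6,3,2,0](1)
Move 6: P2 pit0 -> P1=[6,0,5,1,6,2](2) P2=[0,2,7,4,3,1](2)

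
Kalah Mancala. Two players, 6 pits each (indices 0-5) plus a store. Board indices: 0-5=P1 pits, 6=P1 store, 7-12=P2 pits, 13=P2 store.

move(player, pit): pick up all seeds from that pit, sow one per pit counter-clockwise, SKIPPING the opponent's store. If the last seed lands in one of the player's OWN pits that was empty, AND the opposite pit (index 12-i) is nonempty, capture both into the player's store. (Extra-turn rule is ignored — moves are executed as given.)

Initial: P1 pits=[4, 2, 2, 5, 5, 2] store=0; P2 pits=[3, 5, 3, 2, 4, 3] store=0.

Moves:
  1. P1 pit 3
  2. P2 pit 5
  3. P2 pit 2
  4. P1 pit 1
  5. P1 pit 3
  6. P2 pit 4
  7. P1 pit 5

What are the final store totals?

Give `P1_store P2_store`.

Answer: 2 8

Derivation:
Move 1: P1 pit3 -> P1=[4,2,2,0,6,3](1) P2=[4,6,3,2,4,3](0)
Move 2: P2 pit5 -> P1=[5,3,2,0,6,3](1) P2=[4,6,3,2,4,0](1)
Move 3: P2 pit2 -> P1=[0,3,2,0,6,3](1) P2=[4,6,0,3,5,0](7)
Move 4: P1 pit1 -> P1=[0,0,3,1,7,3](1) P2=[4,6,0,3,5,0](7)
Move 5: P1 pit3 -> P1=[0,0,3,0,8,3](1) P2=[4,6,0,3,5,0](7)
Move 6: P2 pit4 -> P1=[1,1,4,0,8,3](1) P2=[4,6,0,3,0,1](8)
Move 7: P1 pit5 -> P1=[1,1,4,0,8,0](2) P2=[5,7,0,3,0,1](8)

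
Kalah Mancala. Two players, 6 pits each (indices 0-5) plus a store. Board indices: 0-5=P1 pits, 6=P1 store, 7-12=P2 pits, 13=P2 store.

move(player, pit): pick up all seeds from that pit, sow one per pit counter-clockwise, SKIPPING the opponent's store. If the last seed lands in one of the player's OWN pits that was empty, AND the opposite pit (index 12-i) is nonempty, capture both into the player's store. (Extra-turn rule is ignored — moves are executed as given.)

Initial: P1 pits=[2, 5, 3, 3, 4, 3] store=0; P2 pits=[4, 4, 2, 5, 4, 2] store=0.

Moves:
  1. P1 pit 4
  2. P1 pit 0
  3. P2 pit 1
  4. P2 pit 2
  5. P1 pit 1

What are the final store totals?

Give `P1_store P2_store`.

Answer: 2 1

Derivation:
Move 1: P1 pit4 -> P1=[2,5,3,3,0,4](1) P2=[5,5,2,5,4,2](0)
Move 2: P1 pit0 -> P1=[0,6,4,3,0,4](1) P2=[5,5,2,5,4,2](0)
Move 3: P2 pit1 -> P1=[0,6,4,3,0,4](1) P2=[5,0,3,6,5,3](1)
Move 4: P2 pit2 -> P1=[0,6,4,3,0,4](1) P2=[5,0,0,7,6,4](1)
Move 5: P1 pit1 -> P1=[0,0,5,4,1,5](2) P2=[6,0,0,7,6,4](1)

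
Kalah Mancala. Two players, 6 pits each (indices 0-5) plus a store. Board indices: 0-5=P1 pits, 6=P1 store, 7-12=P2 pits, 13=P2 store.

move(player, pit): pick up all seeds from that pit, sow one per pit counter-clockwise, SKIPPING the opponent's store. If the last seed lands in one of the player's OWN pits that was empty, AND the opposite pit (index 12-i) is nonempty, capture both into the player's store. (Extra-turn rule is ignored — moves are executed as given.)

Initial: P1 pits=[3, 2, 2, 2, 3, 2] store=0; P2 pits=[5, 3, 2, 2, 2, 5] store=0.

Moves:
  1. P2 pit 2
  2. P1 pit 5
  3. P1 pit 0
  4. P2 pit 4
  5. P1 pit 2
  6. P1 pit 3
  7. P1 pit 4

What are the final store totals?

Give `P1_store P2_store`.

Move 1: P2 pit2 -> P1=[3,2,2,2,3,2](0) P2=[5,3,0,3,3,5](0)
Move 2: P1 pit5 -> P1=[3,2,2,2,3,0](1) P2=[6,3,0,3,3,5](0)
Move 3: P1 pit0 -> P1=[0,3,3,3,3,0](1) P2=[6,3,0,3,3,5](0)
Move 4: P2 pit4 -> P1=[1,3,3,3,3,0](1) P2=[6,3,0,3,0,6](1)
Move 5: P1 pit2 -> P1=[1,3,0,4,4,0](8) P2=[0,3,0,3,0,6](1)
Move 6: P1 pit3 -> P1=[1,3,0,0,5,1](9) P2=[1,3,0,3,0,6](1)
Move 7: P1 pit4 -> P1=[1,3,0,0,0,2](10) P2=[2,4,1,3,0,6](1)

Answer: 10 1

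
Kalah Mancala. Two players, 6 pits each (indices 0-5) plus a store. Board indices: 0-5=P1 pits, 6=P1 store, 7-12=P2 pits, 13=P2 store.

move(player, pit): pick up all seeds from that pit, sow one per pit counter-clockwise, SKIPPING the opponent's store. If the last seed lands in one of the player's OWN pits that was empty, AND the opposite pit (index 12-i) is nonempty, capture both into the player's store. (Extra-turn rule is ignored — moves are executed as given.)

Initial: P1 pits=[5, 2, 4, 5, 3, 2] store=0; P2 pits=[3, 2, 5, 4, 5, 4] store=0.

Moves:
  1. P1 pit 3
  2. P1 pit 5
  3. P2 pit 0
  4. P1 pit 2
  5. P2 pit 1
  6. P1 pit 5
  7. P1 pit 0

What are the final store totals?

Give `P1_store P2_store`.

Answer: 4 1

Derivation:
Move 1: P1 pit3 -> P1=[5,2,4,0,4,3](1) P2=[4,3,5,4,5,4](0)
Move 2: P1 pit5 -> P1=[5,2,4,0,4,0](2) P2=[5,4,5,4,5,4](0)
Move 3: P2 pit0 -> P1=[5,2,4,0,4,0](2) P2=[0,5,6,5,6,5](0)
Move 4: P1 pit2 -> P1=[5,2,0,1,5,1](3) P2=[0,5,6,5,6,5](0)
Move 5: P2 pit1 -> P1=[5,2,0,1,5,1](3) P2=[0,0,7,6,7,6](1)
Move 6: P1 pit5 -> P1=[5,2,0,1,5,0](4) P2=[0,0,7,6,7,6](1)
Move 7: P1 pit0 -> P1=[0,3,1,2,6,1](4) P2=[0,0,7,6,7,6](1)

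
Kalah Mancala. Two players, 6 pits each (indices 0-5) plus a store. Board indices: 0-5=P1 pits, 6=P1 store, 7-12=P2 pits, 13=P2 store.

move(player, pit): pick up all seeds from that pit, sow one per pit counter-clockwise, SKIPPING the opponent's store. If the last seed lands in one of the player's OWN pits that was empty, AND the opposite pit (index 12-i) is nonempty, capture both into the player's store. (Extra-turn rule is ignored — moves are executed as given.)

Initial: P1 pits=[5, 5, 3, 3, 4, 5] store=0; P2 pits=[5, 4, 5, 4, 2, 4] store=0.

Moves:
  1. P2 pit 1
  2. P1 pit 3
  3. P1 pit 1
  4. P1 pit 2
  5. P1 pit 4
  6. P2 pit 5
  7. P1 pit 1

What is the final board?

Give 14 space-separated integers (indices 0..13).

Move 1: P2 pit1 -> P1=[5,5,3,3,4,5](0) P2=[5,0,6,5,3,5](0)
Move 2: P1 pit3 -> P1=[5,5,3,0,5,6](1) P2=[5,0,6,5,3,5](0)
Move 3: P1 pit1 -> P1=[5,0,4,1,6,7](2) P2=[5,0,6,5,3,5](0)
Move 4: P1 pit2 -> P1=[5,0,0,2,7,8](3) P2=[5,0,6,5,3,5](0)
Move 5: P1 pit4 -> P1=[5,0,0,2,0,9](4) P2=[6,1,7,6,4,5](0)
Move 6: P2 pit5 -> P1=[6,1,1,3,0,9](4) P2=[6,1,7,6,4,0](1)
Move 7: P1 pit1 -> P1=[6,0,2,3,0,9](4) P2=[6,1,7,6,4,0](1)

Answer: 6 0 2 3 0 9 4 6 1 7 6 4 0 1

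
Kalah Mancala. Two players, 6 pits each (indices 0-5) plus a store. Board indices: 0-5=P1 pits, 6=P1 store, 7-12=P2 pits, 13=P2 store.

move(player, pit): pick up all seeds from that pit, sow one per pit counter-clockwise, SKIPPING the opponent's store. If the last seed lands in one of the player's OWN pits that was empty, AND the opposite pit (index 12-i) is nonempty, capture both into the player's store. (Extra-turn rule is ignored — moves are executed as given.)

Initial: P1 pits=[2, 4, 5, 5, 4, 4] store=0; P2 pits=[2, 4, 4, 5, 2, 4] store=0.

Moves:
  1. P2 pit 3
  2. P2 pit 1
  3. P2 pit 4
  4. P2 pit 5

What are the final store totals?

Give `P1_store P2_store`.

Answer: 0 3

Derivation:
Move 1: P2 pit3 -> P1=[3,5,5,5,4,4](0) P2=[2,4,4,0,3,5](1)
Move 2: P2 pit1 -> P1=[3,5,5,5,4,4](0) P2=[2,0,5,1,4,6](1)
Move 3: P2 pit4 -> P1=[4,6,5,5,4,4](0) P2=[2,0,5,1,0,7](2)
Move 4: P2 pit5 -> P1=[5,7,6,6,5,5](0) P2=[2,0,5,1,0,0](3)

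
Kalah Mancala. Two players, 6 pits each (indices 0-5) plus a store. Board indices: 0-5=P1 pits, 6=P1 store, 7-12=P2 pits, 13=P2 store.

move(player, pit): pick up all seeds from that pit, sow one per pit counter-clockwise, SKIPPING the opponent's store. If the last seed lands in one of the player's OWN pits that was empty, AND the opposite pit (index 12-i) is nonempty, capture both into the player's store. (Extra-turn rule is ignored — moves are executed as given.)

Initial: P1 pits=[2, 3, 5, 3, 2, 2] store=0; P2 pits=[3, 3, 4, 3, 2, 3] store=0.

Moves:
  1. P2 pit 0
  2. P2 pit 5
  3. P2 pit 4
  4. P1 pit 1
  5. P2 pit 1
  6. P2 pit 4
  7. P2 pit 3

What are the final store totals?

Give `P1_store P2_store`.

Move 1: P2 pit0 -> P1=[2,3,5,3,2,2](0) P2=[0,4,5,4,2,3](0)
Move 2: P2 pit5 -> P1=[3,4,5,3,2,2](0) P2=[0,4,5,4,2,0](1)
Move 3: P2 pit4 -> P1=[3,4,5,3,2,2](0) P2=[0,4,5,4,0,1](2)
Move 4: P1 pit1 -> P1=[3,0,6,4,3,3](0) P2=[0,4,5,4,0,1](2)
Move 5: P2 pit1 -> P1=[3,0,6,4,3,3](0) P2=[0,0,6,5,1,2](2)
Move 6: P2 pit4 -> P1=[3,0,6,4,3,3](0) P2=[0,0,6,5,0,3](2)
Move 7: P2 pit3 -> P1=[4,1,6,4,3,3](0) P2=[0,0,6,0,1,4](3)

Answer: 0 3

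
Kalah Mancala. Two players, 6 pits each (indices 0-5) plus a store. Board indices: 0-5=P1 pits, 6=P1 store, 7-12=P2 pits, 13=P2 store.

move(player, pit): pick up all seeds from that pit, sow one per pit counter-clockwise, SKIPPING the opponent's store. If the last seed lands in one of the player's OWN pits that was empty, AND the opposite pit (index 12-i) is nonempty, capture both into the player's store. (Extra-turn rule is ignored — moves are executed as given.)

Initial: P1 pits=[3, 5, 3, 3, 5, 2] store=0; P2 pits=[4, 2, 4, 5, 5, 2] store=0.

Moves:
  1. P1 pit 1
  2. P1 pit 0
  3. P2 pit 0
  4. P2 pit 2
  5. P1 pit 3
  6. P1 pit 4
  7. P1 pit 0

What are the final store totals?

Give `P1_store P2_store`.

Answer: 3 1

Derivation:
Move 1: P1 pit1 -> P1=[3,0,4,4,6,3](1) P2=[4,2,4,5,5,2](0)
Move 2: P1 pit0 -> P1=[0,1,5,5,6,3](1) P2=[4,2,4,5,5,2](0)
Move 3: P2 pit0 -> P1=[0,1,5,5,6,3](1) P2=[0,3,5,6,6,2](0)
Move 4: P2 pit2 -> P1=[1,1,5,5,6,3](1) P2=[0,3,0,7,7,3](1)
Move 5: P1 pit3 -> P1=[1,1,5,0,7,4](2) P2=[1,4,0,7,7,3](1)
Move 6: P1 pit4 -> P1=[1,1,5,0,0,5](3) P2=[2,5,1,8,8,3](1)
Move 7: P1 pit0 -> P1=[0,2,5,0,0,5](3) P2=[2,5,1,8,8,3](1)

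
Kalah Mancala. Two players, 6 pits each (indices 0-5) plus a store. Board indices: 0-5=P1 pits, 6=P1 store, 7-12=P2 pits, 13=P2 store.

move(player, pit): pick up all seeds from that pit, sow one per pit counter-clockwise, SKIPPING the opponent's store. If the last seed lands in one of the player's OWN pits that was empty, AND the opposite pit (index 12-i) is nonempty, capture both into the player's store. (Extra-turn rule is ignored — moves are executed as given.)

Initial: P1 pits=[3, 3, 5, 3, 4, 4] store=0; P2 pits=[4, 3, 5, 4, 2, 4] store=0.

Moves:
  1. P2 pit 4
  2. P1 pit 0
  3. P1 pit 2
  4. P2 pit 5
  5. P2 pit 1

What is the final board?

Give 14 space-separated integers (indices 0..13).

Answer: 0 5 1 6 5 5 1 5 0 6 5 1 0 4

Derivation:
Move 1: P2 pit4 -> P1=[3,3,5,3,4,4](0) P2=[4,3,5,4,0,5](1)
Move 2: P1 pit0 -> P1=[0,4,6,4,4,4](0) P2=[4,3,5,4,0,5](1)
Move 3: P1 pit2 -> P1=[0,4,0,5,5,5](1) P2=[5,4,5,4,0,5](1)
Move 4: P2 pit5 -> P1=[1,5,1,6,5,5](1) P2=[5,4,5,4,0,0](2)
Move 5: P2 pit1 -> P1=[0,5,1,6,5,5](1) P2=[5,0,6,5,1,0](4)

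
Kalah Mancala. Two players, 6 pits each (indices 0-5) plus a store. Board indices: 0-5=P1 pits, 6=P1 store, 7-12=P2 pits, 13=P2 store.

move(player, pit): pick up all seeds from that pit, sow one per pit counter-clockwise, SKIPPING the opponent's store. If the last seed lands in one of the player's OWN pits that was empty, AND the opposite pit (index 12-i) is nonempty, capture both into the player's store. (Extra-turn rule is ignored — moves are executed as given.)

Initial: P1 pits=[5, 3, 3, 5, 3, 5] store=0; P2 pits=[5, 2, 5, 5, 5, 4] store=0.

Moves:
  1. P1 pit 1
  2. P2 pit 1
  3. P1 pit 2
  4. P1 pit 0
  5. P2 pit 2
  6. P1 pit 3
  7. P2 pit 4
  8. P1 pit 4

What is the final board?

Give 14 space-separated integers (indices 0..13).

Move 1: P1 pit1 -> P1=[5,0,4,6,4,5](0) P2=[5,2,5,5,5,4](0)
Move 2: P2 pit1 -> P1=[5,0,4,6,4,5](0) P2=[5,0,6,6,5,4](0)
Move 3: P1 pit2 -> P1=[5,0,0,7,5,6](1) P2=[5,0,6,6,5,4](0)
Move 4: P1 pit0 -> P1=[0,1,1,8,6,7](1) P2=[5,0,6,6,5,4](0)
Move 5: P2 pit2 -> P1=[1,2,1,8,6,7](1) P2=[5,0,0,7,6,5](1)
Move 6: P1 pit3 -> P1=[1,2,1,0,7,8](2) P2=[6,1,1,8,7,5](1)
Move 7: P2 pit4 -> P1=[2,3,2,1,8,8](2) P2=[6,1,1,8,0,6](2)
Move 8: P1 pit4 -> P1=[2,3,2,1,0,9](3) P2=[7,2,2,9,1,7](2)

Answer: 2 3 2 1 0 9 3 7 2 2 9 1 7 2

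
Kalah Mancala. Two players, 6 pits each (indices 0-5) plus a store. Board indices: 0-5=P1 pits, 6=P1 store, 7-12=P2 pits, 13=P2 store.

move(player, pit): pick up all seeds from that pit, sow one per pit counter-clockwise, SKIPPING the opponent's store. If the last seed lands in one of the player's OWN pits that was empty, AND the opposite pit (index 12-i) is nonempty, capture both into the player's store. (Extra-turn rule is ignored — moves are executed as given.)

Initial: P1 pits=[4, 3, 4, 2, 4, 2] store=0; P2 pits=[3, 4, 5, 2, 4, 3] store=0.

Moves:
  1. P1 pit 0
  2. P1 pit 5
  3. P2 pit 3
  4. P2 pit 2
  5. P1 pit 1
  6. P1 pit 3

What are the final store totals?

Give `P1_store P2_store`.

Move 1: P1 pit0 -> P1=[0,4,5,3,5,2](0) P2=[3,4,5,2,4,3](0)
Move 2: P1 pit5 -> P1=[0,4,5,3,5,0](1) P2=[4,4,5,2,4,3](0)
Move 3: P2 pit3 -> P1=[0,4,5,3,5,0](1) P2=[4,4,5,0,5,4](0)
Move 4: P2 pit2 -> P1=[1,4,5,3,5,0](1) P2=[4,4,0,1,6,5](1)
Move 5: P1 pit1 -> P1=[1,0,6,4,6,0](6) P2=[0,4,0,1,6,5](1)
Move 6: P1 pit3 -> P1=[1,0,6,0,7,1](7) P2=[1,4,0,1,6,5](1)

Answer: 7 1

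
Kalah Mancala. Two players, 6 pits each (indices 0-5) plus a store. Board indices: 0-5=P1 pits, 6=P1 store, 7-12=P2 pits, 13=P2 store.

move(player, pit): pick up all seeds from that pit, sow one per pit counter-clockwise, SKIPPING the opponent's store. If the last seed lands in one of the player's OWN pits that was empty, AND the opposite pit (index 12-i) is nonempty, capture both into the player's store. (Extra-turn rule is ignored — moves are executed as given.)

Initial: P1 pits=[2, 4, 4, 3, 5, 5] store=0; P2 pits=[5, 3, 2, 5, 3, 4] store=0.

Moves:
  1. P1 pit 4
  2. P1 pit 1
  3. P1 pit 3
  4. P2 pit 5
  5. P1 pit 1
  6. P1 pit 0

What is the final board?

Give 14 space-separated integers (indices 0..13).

Move 1: P1 pit4 -> P1=[2,4,4,3,0,6](1) P2=[6,4,3,5,3,4](0)
Move 2: P1 pit1 -> P1=[2,0,5,4,1,7](1) P2=[6,4,3,5,3,4](0)
Move 3: P1 pit3 -> P1=[2,0,5,0,2,8](2) P2=[7,4,3,5,3,4](0)
Move 4: P2 pit5 -> P1=[3,1,6,0,2,8](2) P2=[7,4,3,5,3,0](1)
Move 5: P1 pit1 -> P1=[3,0,7,0,2,8](2) P2=[7,4,3,5,3,0](1)
Move 6: P1 pit0 -> P1=[0,1,8,0,2,8](6) P2=[7,4,0,5,3,0](1)

Answer: 0 1 8 0 2 8 6 7 4 0 5 3 0 1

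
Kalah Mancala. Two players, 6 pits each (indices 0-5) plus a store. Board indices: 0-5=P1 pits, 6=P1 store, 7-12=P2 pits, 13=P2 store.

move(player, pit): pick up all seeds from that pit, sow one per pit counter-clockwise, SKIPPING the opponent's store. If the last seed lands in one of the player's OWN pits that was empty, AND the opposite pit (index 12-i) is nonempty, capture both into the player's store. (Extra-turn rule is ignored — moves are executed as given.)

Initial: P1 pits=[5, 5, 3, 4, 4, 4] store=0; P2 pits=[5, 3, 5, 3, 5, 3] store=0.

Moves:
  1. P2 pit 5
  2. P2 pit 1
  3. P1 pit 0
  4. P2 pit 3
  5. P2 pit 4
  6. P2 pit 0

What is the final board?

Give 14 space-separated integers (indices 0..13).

Answer: 2 8 5 6 6 5 1 0 1 7 1 1 3 3

Derivation:
Move 1: P2 pit5 -> P1=[6,6,3,4,4,4](0) P2=[5,3,5,3,5,0](1)
Move 2: P2 pit1 -> P1=[6,6,3,4,4,4](0) P2=[5,0,6,4,6,0](1)
Move 3: P1 pit0 -> P1=[0,7,4,5,5,5](1) P2=[5,0,6,4,6,0](1)
Move 4: P2 pit3 -> P1=[1,7,4,5,5,5](1) P2=[5,0,6,0,7,1](2)
Move 5: P2 pit4 -> P1=[2,8,5,6,6,5](1) P2=[5,0,6,0,0,2](3)
Move 6: P2 pit0 -> P1=[2,8,5,6,6,5](1) P2=[0,1,7,1,1,3](3)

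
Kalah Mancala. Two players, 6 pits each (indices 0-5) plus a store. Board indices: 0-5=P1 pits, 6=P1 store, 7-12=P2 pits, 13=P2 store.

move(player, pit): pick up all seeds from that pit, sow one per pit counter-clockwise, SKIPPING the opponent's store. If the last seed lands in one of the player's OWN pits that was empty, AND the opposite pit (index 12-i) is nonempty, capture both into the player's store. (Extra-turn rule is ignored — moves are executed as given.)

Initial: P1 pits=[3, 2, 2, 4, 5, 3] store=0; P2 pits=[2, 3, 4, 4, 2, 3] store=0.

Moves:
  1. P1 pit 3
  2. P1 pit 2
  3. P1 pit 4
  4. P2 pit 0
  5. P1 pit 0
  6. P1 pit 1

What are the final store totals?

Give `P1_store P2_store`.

Move 1: P1 pit3 -> P1=[3,2,2,0,6,4](1) P2=[3,3,4,4,2,3](0)
Move 2: P1 pit2 -> P1=[3,2,0,1,7,4](1) P2=[3,3,4,4,2,3](0)
Move 3: P1 pit4 -> P1=[3,2,0,1,0,5](2) P2=[4,4,5,5,3,3](0)
Move 4: P2 pit0 -> P1=[3,2,0,1,0,5](2) P2=[0,5,6,6,4,3](0)
Move 5: P1 pit0 -> P1=[0,3,1,2,0,5](2) P2=[0,5,6,6,4,3](0)
Move 6: P1 pit1 -> P1=[0,0,2,3,0,5](8) P2=[0,0,6,6,4,3](0)

Answer: 8 0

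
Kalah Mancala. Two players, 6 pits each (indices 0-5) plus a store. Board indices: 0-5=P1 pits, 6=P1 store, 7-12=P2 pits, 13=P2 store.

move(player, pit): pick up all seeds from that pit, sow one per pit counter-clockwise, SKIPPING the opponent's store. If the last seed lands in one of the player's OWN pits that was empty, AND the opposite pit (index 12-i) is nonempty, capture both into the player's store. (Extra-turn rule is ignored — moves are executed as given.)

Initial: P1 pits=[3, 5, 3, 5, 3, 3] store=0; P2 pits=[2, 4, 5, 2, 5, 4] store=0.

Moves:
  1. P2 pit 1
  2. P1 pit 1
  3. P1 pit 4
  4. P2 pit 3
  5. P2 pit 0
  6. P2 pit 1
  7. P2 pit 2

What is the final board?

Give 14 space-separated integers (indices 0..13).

Move 1: P2 pit1 -> P1=[3,5,3,5,3,3](0) P2=[2,0,6,3,6,5](0)
Move 2: P1 pit1 -> P1=[3,0,4,6,4,4](1) P2=[2,0,6,3,6,5](0)
Move 3: P1 pit4 -> P1=[3,0,4,6,0,5](2) P2=[3,1,6,3,6,5](0)
Move 4: P2 pit3 -> P1=[3,0,4,6,0,5](2) P2=[3,1,6,0,7,6](1)
Move 5: P2 pit0 -> P1=[3,0,0,6,0,5](2) P2=[0,2,7,0,7,6](6)
Move 6: P2 pit1 -> P1=[3,0,0,6,0,5](2) P2=[0,0,8,1,7,6](6)
Move 7: P2 pit2 -> P1=[4,1,1,7,0,5](2) P2=[0,0,0,2,8,7](7)

Answer: 4 1 1 7 0 5 2 0 0 0 2 8 7 7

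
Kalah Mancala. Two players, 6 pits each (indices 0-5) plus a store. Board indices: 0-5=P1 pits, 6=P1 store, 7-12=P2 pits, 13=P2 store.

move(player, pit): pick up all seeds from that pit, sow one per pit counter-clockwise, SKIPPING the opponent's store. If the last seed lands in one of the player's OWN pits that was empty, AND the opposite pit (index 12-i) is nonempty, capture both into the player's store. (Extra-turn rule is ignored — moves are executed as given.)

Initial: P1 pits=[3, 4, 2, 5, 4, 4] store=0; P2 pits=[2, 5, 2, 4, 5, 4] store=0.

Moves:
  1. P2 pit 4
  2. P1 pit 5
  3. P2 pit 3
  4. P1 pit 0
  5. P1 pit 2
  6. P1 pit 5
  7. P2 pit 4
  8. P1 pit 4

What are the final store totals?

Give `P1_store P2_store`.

Move 1: P2 pit4 -> P1=[4,5,3,5,4,4](0) P2=[2,5,2,4,0,5](1)
Move 2: P1 pit5 -> P1=[4,5,3,5,4,0](1) P2=[3,6,3,4,0,5](1)
Move 3: P2 pit3 -> P1=[5,5,3,5,4,0](1) P2=[3,6,3,0,1,6](2)
Move 4: P1 pit0 -> P1=[0,6,4,6,5,0](5) P2=[0,6,3,0,1,6](2)
Move 5: P1 pit2 -> P1=[0,6,0,7,6,1](6) P2=[0,6,3,0,1,6](2)
Move 6: P1 pit5 -> P1=[0,6,0,7,6,0](7) P2=[0,6,3,0,1,6](2)
Move 7: P2 pit4 -> P1=[0,6,0,7,6,0](7) P2=[0,6,3,0,0,7](2)
Move 8: P1 pit4 -> P1=[0,6,0,7,0,1](8) P2=[1,7,4,1,0,7](2)

Answer: 8 2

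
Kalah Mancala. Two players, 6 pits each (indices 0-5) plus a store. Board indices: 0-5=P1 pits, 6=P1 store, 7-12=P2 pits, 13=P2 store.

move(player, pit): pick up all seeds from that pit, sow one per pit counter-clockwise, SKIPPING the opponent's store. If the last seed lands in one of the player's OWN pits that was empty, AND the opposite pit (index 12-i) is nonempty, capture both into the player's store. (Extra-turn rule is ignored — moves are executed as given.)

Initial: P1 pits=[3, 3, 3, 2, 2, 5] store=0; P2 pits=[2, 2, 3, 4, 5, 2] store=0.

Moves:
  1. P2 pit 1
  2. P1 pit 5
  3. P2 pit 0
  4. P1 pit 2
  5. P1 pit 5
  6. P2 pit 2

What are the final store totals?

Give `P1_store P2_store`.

Answer: 2 1

Derivation:
Move 1: P2 pit1 -> P1=[3,3,3,2,2,5](0) P2=[2,0,4,5,5,2](0)
Move 2: P1 pit5 -> P1=[3,3,3,2,2,0](1) P2=[3,1,5,6,5,2](0)
Move 3: P2 pit0 -> P1=[3,3,3,2,2,0](1) P2=[0,2,6,7,5,2](0)
Move 4: P1 pit2 -> P1=[3,3,0,3,3,1](1) P2=[0,2,6,7,5,2](0)
Move 5: P1 pit5 -> P1=[3,3,0,3,3,0](2) P2=[0,2,6,7,5,2](0)
Move 6: P2 pit2 -> P1=[4,4,0,3,3,0](2) P2=[0,2,0,8,6,3](1)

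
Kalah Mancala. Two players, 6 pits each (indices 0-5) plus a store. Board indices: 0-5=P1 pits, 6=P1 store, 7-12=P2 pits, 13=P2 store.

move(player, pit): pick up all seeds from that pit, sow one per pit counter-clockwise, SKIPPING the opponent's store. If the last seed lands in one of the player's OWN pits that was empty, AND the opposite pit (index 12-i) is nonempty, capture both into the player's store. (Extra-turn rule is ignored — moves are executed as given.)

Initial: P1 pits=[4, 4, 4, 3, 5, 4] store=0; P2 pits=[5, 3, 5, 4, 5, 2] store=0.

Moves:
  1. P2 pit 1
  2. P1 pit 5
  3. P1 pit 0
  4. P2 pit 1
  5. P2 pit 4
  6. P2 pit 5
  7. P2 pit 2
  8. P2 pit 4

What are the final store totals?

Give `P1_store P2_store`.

Answer: 1 3

Derivation:
Move 1: P2 pit1 -> P1=[4,4,4,3,5,4](0) P2=[5,0,6,5,6,2](0)
Move 2: P1 pit5 -> P1=[4,4,4,3,5,0](1) P2=[6,1,7,5,6,2](0)
Move 3: P1 pit0 -> P1=[0,5,5,4,6,0](1) P2=[6,1,7,5,6,2](0)
Move 4: P2 pit1 -> P1=[0,5,5,4,6,0](1) P2=[6,0,8,5,6,2](0)
Move 5: P2 pit4 -> P1=[1,6,6,5,6,0](1) P2=[6,0,8,5,0,3](1)
Move 6: P2 pit5 -> P1=[2,7,6,5,6,0](1) P2=[6,0,8,5,0,0](2)
Move 7: P2 pit2 -> P1=[3,8,7,6,6,0](1) P2=[6,0,0,6,1,1](3)
Move 8: P2 pit4 -> P1=[3,8,7,6,6,0](1) P2=[6,0,0,6,0,2](3)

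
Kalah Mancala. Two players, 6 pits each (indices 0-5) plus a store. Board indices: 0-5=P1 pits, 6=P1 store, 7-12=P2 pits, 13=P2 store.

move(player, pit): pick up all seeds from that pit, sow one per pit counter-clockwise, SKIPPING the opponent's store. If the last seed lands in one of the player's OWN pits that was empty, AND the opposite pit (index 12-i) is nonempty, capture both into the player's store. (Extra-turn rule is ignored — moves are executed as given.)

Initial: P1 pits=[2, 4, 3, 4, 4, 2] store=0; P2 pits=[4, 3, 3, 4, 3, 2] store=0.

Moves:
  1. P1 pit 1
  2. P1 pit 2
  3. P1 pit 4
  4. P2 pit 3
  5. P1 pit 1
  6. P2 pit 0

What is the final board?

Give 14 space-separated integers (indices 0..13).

Move 1: P1 pit1 -> P1=[2,0,4,5,5,3](0) P2=[4,3,3,4,3,2](0)
Move 2: P1 pit2 -> P1=[2,0,0,6,6,4](1) P2=[4,3,3,4,3,2](0)
Move 3: P1 pit4 -> P1=[2,0,0,6,0,5](2) P2=[5,4,4,5,3,2](0)
Move 4: P2 pit3 -> P1=[3,1,0,6,0,5](2) P2=[5,4,4,0,4,3](1)
Move 5: P1 pit1 -> P1=[3,0,1,6,0,5](2) P2=[5,4,4,0,4,3](1)
Move 6: P2 pit0 -> P1=[3,0,1,6,0,5](2) P2=[0,5,5,1,5,4](1)

Answer: 3 0 1 6 0 5 2 0 5 5 1 5 4 1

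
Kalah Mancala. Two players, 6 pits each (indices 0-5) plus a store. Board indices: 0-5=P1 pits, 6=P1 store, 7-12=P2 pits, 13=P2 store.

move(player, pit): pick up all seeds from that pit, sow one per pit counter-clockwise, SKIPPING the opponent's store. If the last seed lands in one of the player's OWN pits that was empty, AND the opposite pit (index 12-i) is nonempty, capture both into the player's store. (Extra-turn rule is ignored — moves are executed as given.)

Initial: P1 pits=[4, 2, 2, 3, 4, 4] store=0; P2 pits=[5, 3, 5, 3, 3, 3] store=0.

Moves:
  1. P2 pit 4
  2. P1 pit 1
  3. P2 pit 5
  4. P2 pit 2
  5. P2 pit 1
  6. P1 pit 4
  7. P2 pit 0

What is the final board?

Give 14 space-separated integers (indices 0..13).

Answer: 7 1 4 4 0 5 1 0 2 2 6 3 2 4

Derivation:
Move 1: P2 pit4 -> P1=[5,2,2,3,4,4](0) P2=[5,3,5,3,0,4](1)
Move 2: P1 pit1 -> P1=[5,0,3,4,4,4](0) P2=[5,3,5,3,0,4](1)
Move 3: P2 pit5 -> P1=[6,1,4,4,4,4](0) P2=[5,3,5,3,0,0](2)
Move 4: P2 pit2 -> P1=[7,1,4,4,4,4](0) P2=[5,3,0,4,1,1](3)
Move 5: P2 pit1 -> P1=[7,1,4,4,4,4](0) P2=[5,0,1,5,2,1](3)
Move 6: P1 pit4 -> P1=[7,1,4,4,0,5](1) P2=[6,1,1,5,2,1](3)
Move 7: P2 pit0 -> P1=[7,1,4,4,0,5](1) P2=[0,2,2,6,3,2](4)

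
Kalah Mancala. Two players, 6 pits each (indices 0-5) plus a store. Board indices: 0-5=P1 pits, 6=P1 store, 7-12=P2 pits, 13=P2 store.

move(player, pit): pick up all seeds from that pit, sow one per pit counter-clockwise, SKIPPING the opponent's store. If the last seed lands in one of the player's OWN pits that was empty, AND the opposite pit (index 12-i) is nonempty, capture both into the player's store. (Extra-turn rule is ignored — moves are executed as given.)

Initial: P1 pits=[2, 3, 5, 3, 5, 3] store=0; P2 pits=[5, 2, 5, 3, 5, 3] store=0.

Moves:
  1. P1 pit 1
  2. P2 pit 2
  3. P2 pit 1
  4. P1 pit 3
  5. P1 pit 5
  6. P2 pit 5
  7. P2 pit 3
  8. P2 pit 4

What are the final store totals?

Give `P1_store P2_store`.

Move 1: P1 pit1 -> P1=[2,0,6,4,6,3](0) P2=[5,2,5,3,5,3](0)
Move 2: P2 pit2 -> P1=[3,0,6,4,6,3](0) P2=[5,2,0,4,6,4](1)
Move 3: P2 pit1 -> P1=[3,0,6,4,6,3](0) P2=[5,0,1,5,6,4](1)
Move 4: P1 pit3 -> P1=[3,0,6,0,7,4](1) P2=[6,0,1,5,6,4](1)
Move 5: P1 pit5 -> P1=[3,0,6,0,7,0](2) P2=[7,1,2,5,6,4](1)
Move 6: P2 pit5 -> P1=[4,1,7,0,7,0](2) P2=[7,1,2,5,6,0](2)
Move 7: P2 pit3 -> P1=[5,2,7,0,7,0](2) P2=[7,1,2,0,7,1](3)
Move 8: P2 pit4 -> P1=[6,3,8,1,8,0](2) P2=[7,1,2,0,0,2](4)

Answer: 2 4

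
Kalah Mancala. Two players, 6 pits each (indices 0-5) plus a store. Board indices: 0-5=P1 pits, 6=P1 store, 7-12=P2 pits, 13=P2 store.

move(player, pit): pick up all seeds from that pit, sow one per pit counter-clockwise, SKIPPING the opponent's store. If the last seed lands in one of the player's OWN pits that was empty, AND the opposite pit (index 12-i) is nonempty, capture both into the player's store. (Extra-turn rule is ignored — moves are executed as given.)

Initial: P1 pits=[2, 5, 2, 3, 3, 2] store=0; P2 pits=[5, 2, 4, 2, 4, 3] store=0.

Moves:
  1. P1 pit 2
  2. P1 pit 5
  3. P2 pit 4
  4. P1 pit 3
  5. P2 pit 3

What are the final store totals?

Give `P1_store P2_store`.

Answer: 2 1

Derivation:
Move 1: P1 pit2 -> P1=[2,5,0,4,4,2](0) P2=[5,2,4,2,4,3](0)
Move 2: P1 pit5 -> P1=[2,5,0,4,4,0](1) P2=[6,2,4,2,4,3](0)
Move 3: P2 pit4 -> P1=[3,6,0,4,4,0](1) P2=[6,2,4,2,0,4](1)
Move 4: P1 pit3 -> P1=[3,6,0,0,5,1](2) P2=[7,2,4,2,0,4](1)
Move 5: P2 pit3 -> P1=[3,6,0,0,5,1](2) P2=[7,2,4,0,1,5](1)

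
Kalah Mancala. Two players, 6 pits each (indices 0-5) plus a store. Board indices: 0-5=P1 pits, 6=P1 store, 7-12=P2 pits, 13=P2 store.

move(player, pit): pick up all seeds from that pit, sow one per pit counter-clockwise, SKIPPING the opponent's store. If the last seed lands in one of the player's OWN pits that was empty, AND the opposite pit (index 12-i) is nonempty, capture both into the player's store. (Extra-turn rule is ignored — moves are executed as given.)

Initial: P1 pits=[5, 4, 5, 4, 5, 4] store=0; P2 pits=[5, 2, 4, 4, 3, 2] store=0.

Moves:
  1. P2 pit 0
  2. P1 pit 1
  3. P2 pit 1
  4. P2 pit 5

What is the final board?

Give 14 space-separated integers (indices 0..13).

Answer: 6 1 6 5 6 5 0 0 0 6 6 5 0 1

Derivation:
Move 1: P2 pit0 -> P1=[5,4,5,4,5,4](0) P2=[0,3,5,5,4,3](0)
Move 2: P1 pit1 -> P1=[5,0,6,5,6,5](0) P2=[0,3,5,5,4,3](0)
Move 3: P2 pit1 -> P1=[5,0,6,5,6,5](0) P2=[0,0,6,6,5,3](0)
Move 4: P2 pit5 -> P1=[6,1,6,5,6,5](0) P2=[0,0,6,6,5,0](1)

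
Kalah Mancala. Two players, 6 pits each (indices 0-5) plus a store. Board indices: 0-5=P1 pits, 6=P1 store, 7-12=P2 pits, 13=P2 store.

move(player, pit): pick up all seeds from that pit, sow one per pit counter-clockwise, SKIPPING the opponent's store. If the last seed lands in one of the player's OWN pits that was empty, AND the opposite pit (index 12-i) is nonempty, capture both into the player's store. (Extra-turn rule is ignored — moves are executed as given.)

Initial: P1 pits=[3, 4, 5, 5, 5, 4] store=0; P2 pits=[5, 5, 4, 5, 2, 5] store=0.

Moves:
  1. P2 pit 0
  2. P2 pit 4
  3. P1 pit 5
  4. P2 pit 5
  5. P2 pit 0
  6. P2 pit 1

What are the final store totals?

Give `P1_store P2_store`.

Move 1: P2 pit0 -> P1=[3,4,5,5,5,4](0) P2=[0,6,5,6,3,6](0)
Move 2: P2 pit4 -> P1=[4,4,5,5,5,4](0) P2=[0,6,5,6,0,7](1)
Move 3: P1 pit5 -> P1=[4,4,5,5,5,0](1) P2=[1,7,6,6,0,7](1)
Move 4: P2 pit5 -> P1=[5,5,6,6,6,1](1) P2=[1,7,6,6,0,0](2)
Move 5: P2 pit0 -> P1=[5,5,6,6,6,1](1) P2=[0,8,6,6,0,0](2)
Move 6: P2 pit1 -> P1=[6,6,7,6,6,1](1) P2=[0,0,7,7,1,1](3)

Answer: 1 3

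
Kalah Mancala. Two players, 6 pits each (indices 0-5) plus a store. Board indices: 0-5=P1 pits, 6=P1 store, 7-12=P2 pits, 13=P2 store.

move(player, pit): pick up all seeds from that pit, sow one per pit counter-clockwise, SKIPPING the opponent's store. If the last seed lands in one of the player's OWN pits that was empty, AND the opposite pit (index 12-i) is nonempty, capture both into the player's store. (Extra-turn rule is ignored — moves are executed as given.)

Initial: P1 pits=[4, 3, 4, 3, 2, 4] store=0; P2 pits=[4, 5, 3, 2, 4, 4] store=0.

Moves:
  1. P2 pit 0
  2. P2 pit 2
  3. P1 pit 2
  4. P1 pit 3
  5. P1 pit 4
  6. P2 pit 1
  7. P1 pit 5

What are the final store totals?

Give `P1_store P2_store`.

Move 1: P2 pit0 -> P1=[4,3,4,3,2,4](0) P2=[0,6,4,3,5,4](0)
Move 2: P2 pit2 -> P1=[4,3,4,3,2,4](0) P2=[0,6,0,4,6,5](1)
Move 3: P1 pit2 -> P1=[4,3,0,4,3,5](1) P2=[0,6,0,4,6,5](1)
Move 4: P1 pit3 -> P1=[4,3,0,0,4,6](2) P2=[1,6,0,4,6,5](1)
Move 5: P1 pit4 -> P1=[4,3,0,0,0,7](3) P2=[2,7,0,4,6,5](1)
Move 6: P2 pit1 -> P1=[5,4,0,0,0,7](3) P2=[2,0,1,5,7,6](2)
Move 7: P1 pit5 -> P1=[5,4,0,0,0,0](4) P2=[3,1,2,6,8,7](2)

Answer: 4 2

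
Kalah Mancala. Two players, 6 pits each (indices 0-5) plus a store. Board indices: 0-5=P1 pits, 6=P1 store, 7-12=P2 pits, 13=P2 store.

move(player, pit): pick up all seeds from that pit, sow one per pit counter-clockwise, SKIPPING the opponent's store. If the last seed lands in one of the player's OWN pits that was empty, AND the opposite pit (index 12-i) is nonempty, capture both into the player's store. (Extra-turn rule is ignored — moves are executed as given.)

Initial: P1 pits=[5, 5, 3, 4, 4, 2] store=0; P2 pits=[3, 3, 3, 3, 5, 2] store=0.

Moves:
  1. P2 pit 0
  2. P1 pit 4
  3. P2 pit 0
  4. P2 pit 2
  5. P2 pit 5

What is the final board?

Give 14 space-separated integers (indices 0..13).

Move 1: P2 pit0 -> P1=[5,5,3,4,4,2](0) P2=[0,4,4,4,5,2](0)
Move 2: P1 pit4 -> P1=[5,5,3,4,0,3](1) P2=[1,5,4,4,5,2](0)
Move 3: P2 pit0 -> P1=[5,5,3,4,0,3](1) P2=[0,6,4,4,5,2](0)
Move 4: P2 pit2 -> P1=[5,5,3,4,0,3](1) P2=[0,6,0,5,6,3](1)
Move 5: P2 pit5 -> P1=[6,6,3,4,0,3](1) P2=[0,6,0,5,6,0](2)

Answer: 6 6 3 4 0 3 1 0 6 0 5 6 0 2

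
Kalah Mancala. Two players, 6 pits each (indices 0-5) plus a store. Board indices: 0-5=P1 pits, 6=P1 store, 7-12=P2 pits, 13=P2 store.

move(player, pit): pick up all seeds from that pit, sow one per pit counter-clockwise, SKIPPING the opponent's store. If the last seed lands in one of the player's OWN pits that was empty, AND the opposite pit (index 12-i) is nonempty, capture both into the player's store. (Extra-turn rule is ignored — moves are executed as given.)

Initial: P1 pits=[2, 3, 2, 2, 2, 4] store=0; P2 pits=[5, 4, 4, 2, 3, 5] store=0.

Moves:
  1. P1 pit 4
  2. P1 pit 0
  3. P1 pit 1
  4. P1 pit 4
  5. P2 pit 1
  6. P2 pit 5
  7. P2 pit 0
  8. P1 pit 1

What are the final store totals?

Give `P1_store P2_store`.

Answer: 1 3

Derivation:
Move 1: P1 pit4 -> P1=[2,3,2,2,0,5](1) P2=[5,4,4,2,3,5](0)
Move 2: P1 pit0 -> P1=[0,4,3,2,0,5](1) P2=[5,4,4,2,3,5](0)
Move 3: P1 pit1 -> P1=[0,0,4,3,1,6](1) P2=[5,4,4,2,3,5](0)
Move 4: P1 pit4 -> P1=[0,0,4,3,0,7](1) P2=[5,4,4,2,3,5](0)
Move 5: P2 pit1 -> P1=[0,0,4,3,0,7](1) P2=[5,0,5,3,4,6](0)
Move 6: P2 pit5 -> P1=[1,1,5,4,1,7](1) P2=[5,0,5,3,4,0](1)
Move 7: P2 pit0 -> P1=[0,1,5,4,1,7](1) P2=[0,1,6,4,5,0](3)
Move 8: P1 pit1 -> P1=[0,0,6,4,1,7](1) P2=[0,1,6,4,5,0](3)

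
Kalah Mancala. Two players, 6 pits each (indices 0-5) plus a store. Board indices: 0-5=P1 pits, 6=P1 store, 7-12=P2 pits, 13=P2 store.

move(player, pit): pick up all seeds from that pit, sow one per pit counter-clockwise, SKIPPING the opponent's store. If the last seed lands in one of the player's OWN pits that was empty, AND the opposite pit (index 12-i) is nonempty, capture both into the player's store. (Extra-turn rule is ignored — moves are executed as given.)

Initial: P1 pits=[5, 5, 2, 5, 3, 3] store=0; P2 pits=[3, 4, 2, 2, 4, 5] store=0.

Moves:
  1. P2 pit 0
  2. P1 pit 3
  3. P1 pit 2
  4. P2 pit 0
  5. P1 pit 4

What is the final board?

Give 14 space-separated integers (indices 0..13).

Move 1: P2 pit0 -> P1=[5,5,2,5,3,3](0) P2=[0,5,3,3,4,5](0)
Move 2: P1 pit3 -> P1=[5,5,2,0,4,4](1) P2=[1,6,3,3,4,5](0)
Move 3: P1 pit2 -> P1=[5,5,0,1,5,4](1) P2=[1,6,3,3,4,5](0)
Move 4: P2 pit0 -> P1=[5,5,0,1,5,4](1) P2=[0,7,3,3,4,5](0)
Move 5: P1 pit4 -> P1=[5,5,0,1,0,5](2) P2=[1,8,4,3,4,5](0)

Answer: 5 5 0 1 0 5 2 1 8 4 3 4 5 0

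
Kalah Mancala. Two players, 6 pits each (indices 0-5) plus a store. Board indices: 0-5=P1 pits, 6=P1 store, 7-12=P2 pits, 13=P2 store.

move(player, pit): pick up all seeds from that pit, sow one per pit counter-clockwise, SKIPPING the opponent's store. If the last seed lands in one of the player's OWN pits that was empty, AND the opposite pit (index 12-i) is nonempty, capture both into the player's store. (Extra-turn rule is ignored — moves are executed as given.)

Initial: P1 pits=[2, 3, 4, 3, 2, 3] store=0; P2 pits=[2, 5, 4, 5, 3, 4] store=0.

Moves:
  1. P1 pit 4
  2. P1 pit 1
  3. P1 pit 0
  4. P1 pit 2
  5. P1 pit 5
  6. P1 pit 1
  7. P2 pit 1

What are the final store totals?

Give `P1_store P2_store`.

Answer: 16 0

Derivation:
Move 1: P1 pit4 -> P1=[2,3,4,3,0,4](1) P2=[2,5,4,5,3,4](0)
Move 2: P1 pit1 -> P1=[2,0,5,4,0,4](7) P2=[2,0,4,5,3,4](0)
Move 3: P1 pit0 -> P1=[0,1,6,4,0,4](7) P2=[2,0,4,5,3,4](0)
Move 4: P1 pit2 -> P1=[0,1,0,5,1,5](8) P2=[3,1,4,5,3,4](0)
Move 5: P1 pit5 -> P1=[0,1,0,5,1,0](9) P2=[4,2,5,6,3,4](0)
Move 6: P1 pit1 -> P1=[0,0,0,5,1,0](16) P2=[4,2,5,0,3,4](0)
Move 7: P2 pit1 -> P1=[0,0,0,5,1,0](16) P2=[4,0,6,1,3,4](0)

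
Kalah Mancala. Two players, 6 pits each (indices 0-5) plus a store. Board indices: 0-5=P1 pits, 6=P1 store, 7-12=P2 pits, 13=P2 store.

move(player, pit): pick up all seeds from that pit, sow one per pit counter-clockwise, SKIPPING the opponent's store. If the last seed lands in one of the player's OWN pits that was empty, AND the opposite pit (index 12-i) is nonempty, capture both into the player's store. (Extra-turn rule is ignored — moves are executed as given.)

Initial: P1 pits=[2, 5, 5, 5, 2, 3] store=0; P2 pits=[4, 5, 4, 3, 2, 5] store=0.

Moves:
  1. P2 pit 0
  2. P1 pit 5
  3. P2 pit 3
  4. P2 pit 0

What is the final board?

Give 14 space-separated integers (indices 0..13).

Answer: 3 5 5 5 2 0 1 0 8 5 0 4 6 1

Derivation:
Move 1: P2 pit0 -> P1=[2,5,5,5,2,3](0) P2=[0,6,5,4,3,5](0)
Move 2: P1 pit5 -> P1=[2,5,5,5,2,0](1) P2=[1,7,5,4,3,5](0)
Move 3: P2 pit3 -> P1=[3,5,5,5,2,0](1) P2=[1,7,5,0,4,6](1)
Move 4: P2 pit0 -> P1=[3,5,5,5,2,0](1) P2=[0,8,5,0,4,6](1)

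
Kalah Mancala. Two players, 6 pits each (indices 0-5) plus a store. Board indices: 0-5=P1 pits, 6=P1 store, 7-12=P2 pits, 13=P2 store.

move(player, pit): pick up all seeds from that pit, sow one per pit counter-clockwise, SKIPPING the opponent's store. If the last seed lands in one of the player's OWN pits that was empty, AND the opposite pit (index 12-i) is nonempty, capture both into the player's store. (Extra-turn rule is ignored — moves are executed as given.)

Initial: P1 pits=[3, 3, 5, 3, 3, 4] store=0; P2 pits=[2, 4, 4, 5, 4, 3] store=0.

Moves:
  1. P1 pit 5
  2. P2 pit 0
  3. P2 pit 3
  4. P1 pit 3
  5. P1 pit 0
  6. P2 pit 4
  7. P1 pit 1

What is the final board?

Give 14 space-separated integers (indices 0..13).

Move 1: P1 pit5 -> P1=[3,3,5,3,3,0](1) P2=[3,5,5,5,4,3](0)
Move 2: P2 pit0 -> P1=[3,3,5,3,3,0](1) P2=[0,6,6,6,4,3](0)
Move 3: P2 pit3 -> P1=[4,4,6,3,3,0](1) P2=[0,6,6,0,5,4](1)
Move 4: P1 pit3 -> P1=[4,4,6,0,4,1](2) P2=[0,6,6,0,5,4](1)
Move 5: P1 pit0 -> P1=[0,5,7,1,5,1](2) P2=[0,6,6,0,5,4](1)
Move 6: P2 pit4 -> P1=[1,6,8,1,5,1](2) P2=[0,6,6,0,0,5](2)
Move 7: P1 pit1 -> P1=[1,0,9,2,6,2](3) P2=[1,6,6,0,0,5](2)

Answer: 1 0 9 2 6 2 3 1 6 6 0 0 5 2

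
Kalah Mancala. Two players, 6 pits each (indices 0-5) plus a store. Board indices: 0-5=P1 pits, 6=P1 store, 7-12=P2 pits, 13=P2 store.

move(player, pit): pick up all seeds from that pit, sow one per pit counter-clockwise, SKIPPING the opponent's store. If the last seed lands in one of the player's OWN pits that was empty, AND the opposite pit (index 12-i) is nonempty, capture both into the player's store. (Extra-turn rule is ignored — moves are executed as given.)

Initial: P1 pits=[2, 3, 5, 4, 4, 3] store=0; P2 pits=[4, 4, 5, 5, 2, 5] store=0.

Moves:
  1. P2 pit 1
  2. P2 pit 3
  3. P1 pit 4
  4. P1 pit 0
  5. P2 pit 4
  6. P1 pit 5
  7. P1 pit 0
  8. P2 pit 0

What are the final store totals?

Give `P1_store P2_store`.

Move 1: P2 pit1 -> P1=[2,3,5,4,4,3](0) P2=[4,0,6,6,3,6](0)
Move 2: P2 pit3 -> P1=[3,4,6,4,4,3](0) P2=[4,0,6,0,4,7](1)
Move 3: P1 pit4 -> P1=[3,4,6,4,0,4](1) P2=[5,1,6,0,4,7](1)
Move 4: P1 pit0 -> P1=[0,5,7,5,0,4](1) P2=[5,1,6,0,4,7](1)
Move 5: P2 pit4 -> P1=[1,6,7,5,0,4](1) P2=[5,1,6,0,0,8](2)
Move 6: P1 pit5 -> P1=[1,6,7,5,0,0](2) P2=[6,2,7,0,0,8](2)
Move 7: P1 pit0 -> P1=[0,7,7,5,0,0](2) P2=[6,2,7,0,0,8](2)
Move 8: P2 pit0 -> P1=[0,7,7,5,0,0](2) P2=[0,3,8,1,1,9](3)

Answer: 2 3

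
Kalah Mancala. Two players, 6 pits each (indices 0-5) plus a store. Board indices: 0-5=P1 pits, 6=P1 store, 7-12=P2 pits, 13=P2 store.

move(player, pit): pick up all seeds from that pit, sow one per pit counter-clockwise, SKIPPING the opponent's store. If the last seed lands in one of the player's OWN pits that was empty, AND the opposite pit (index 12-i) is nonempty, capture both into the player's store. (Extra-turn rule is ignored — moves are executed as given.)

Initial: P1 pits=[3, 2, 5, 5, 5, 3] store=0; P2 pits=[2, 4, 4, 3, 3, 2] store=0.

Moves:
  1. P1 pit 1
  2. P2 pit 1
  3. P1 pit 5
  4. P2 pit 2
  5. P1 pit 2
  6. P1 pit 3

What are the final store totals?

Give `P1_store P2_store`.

Answer: 3 1

Derivation:
Move 1: P1 pit1 -> P1=[3,0,6,6,5,3](0) P2=[2,4,4,3,3,2](0)
Move 2: P2 pit1 -> P1=[3,0,6,6,5,3](0) P2=[2,0,5,4,4,3](0)
Move 3: P1 pit5 -> P1=[3,0,6,6,5,0](1) P2=[3,1,5,4,4,3](0)
Move 4: P2 pit2 -> P1=[4,0,6,6,5,0](1) P2=[3,1,0,5,5,4](1)
Move 5: P1 pit2 -> P1=[4,0,0,7,6,1](2) P2=[4,2,0,5,5,4](1)
Move 6: P1 pit3 -> P1=[4,0,0,0,7,2](3) P2=[5,3,1,6,5,4](1)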